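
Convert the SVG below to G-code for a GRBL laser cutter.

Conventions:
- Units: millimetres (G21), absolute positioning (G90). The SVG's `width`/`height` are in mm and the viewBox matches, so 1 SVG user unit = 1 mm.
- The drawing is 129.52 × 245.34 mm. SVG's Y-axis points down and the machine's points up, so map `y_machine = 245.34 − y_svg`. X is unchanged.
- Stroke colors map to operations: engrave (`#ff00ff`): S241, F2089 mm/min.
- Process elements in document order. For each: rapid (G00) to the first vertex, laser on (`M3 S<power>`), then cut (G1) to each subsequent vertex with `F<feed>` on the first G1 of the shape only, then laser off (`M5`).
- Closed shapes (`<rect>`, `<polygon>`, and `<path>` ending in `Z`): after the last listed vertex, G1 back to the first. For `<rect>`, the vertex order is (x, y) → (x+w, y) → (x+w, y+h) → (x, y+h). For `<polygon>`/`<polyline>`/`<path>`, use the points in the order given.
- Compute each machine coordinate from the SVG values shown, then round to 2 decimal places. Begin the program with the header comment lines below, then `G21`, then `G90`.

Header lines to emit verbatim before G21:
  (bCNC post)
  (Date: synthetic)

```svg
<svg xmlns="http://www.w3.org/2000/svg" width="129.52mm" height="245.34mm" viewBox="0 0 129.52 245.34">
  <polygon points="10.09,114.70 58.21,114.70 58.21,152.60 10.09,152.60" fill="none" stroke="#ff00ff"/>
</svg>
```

(bCNC post)
(Date: synthetic)
G21
G90
G00 X10.09 Y130.64
M3 S241
G1 X58.21 Y130.64 F2089
G1 X58.21 Y92.74
G1 X10.09 Y92.74
G1 X10.09 Y130.64
M5

Since the viewBox matches the mm dimensions, user units are millimetres directly. The only transform is the Y-flip y_m = 245.34 − y_svg.

Shape 1 is a rectangle drawn with `<polygon>`. Its stroke #ff00ff means engrave at S241, F2089. After flipping Y the toolpath is (10.09,130.64) → (58.21,130.64) → (58.21,92.74) → (10.09,92.74) → (10.09,130.64), returning to the start.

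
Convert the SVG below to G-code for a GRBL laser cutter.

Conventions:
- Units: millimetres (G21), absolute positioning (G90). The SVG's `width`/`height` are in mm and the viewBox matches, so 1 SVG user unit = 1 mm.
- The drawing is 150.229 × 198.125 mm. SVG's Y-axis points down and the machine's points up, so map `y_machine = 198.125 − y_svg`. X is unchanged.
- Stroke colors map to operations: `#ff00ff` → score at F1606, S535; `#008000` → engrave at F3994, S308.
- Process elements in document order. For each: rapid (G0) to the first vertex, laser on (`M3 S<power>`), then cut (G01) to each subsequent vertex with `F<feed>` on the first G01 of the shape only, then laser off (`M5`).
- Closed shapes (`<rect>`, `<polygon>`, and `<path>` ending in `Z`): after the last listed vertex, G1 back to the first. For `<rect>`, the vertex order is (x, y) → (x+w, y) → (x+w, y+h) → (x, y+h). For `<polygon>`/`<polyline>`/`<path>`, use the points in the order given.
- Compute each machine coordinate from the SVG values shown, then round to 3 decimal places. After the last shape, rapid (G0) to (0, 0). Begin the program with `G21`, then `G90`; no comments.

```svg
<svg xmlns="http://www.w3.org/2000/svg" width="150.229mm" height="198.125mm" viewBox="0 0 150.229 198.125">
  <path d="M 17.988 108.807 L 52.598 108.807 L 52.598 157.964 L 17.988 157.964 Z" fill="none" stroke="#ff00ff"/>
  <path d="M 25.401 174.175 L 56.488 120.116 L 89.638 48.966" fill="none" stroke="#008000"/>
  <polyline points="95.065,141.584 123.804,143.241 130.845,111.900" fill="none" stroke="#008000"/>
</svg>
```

viewBox `0 0 150.229 198.125` with mm width/height → 1 unit = 1 mm. Flip: y_m = 198.125 − y_svg.

**Shape 1** — `<path>` rectangle, stroke `#ff00ff` → score (S535, F1606). Machine vertices: (17.988,89.318) → (52.598,89.318) → (52.598,40.161) → (17.988,40.161) → (17.988,89.318). Closed: final G1 returns to the first vertex.

**Shape 2** — `<path>` open polyline, stroke `#008000` → engrave (S308, F3994). Machine vertices: (25.401,23.950) → (56.488,78.009) → (89.638,149.159). Open path.

**Shape 3** — `<polyline>` open polyline, stroke `#008000` → engrave (S308, F3994). Machine vertices: (95.065,56.541) → (123.804,54.884) → (130.845,86.225). Open path.

G21
G90
G0 X17.988 Y89.318
M3 S535
G01 X52.598 Y89.318 F1606
G01 X52.598 Y40.161
G01 X17.988 Y40.161
G01 X17.988 Y89.318
M5
G0 X25.401 Y23.950
M3 S308
G01 X56.488 Y78.009 F3994
G01 X89.638 Y149.159
M5
G0 X95.065 Y56.541
M3 S308
G01 X123.804 Y54.884 F3994
G01 X130.845 Y86.225
M5
G0 X0.000 Y0.000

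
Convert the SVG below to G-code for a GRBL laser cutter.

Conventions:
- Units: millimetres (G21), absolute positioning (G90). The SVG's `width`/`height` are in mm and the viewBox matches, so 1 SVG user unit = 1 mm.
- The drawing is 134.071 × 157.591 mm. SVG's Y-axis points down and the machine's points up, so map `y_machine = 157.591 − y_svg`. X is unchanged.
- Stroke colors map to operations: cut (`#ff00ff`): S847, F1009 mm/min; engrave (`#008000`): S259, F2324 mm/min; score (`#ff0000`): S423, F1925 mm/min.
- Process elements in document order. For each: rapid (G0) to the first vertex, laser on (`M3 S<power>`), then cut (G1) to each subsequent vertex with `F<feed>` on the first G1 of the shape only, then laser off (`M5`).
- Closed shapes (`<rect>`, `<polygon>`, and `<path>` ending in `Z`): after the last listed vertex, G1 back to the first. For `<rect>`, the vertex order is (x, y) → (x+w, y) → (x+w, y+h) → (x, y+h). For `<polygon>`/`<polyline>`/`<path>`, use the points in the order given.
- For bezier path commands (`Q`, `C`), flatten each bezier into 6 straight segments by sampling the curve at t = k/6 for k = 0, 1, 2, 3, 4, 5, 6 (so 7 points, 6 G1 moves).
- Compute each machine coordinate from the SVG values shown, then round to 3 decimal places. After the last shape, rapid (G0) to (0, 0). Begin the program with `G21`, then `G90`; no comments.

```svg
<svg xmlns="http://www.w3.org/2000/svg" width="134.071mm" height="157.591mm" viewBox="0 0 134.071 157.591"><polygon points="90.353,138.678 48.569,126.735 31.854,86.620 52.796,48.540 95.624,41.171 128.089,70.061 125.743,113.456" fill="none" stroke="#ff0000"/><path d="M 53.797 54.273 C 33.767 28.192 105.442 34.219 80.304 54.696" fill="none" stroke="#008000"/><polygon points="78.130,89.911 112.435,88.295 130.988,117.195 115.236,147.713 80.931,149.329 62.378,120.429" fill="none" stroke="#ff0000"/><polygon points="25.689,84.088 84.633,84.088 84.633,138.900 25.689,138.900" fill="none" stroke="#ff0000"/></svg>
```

1 u = 1 mm; y_m = 157.591 − y.

[1] `<polygon>` regular polygon, #ff0000→score S423 F1925: (90.353,18.913) → (48.569,30.856) → (31.854,70.971) → (52.796,109.051) → (95.624,116.420) → (128.089,87.530) → (125.743,44.135) → (90.353,18.913) (closed)

[2] `<path>` cubic bezier, #008000→engrave S259 F2324: (53.797,103.318) → (50.551,113.765) → (57.353,119.350) → (68.966,120.566) → (80.153,117.901) → (85.678,111.848) → (80.304,102.895)

[3] `<polygon>` regular polygon, #ff0000→score S423 F1925: (78.130,67.680) → (112.435,69.296) → (130.988,40.396) → (115.236,9.878) → (80.931,8.262) → (62.378,37.162) → (78.130,67.680) (closed)

[4] `<polygon>` rectangle, #ff0000→score S423 F1925: (25.689,73.503) → (84.633,73.503) → (84.633,18.691) → (25.689,18.691) → (25.689,73.503) (closed)

G21
G90
G0 X90.353 Y18.913
M3 S423
G1 X48.569 Y30.856 F1925
G1 X31.854 Y70.971
G1 X52.796 Y109.051
G1 X95.624 Y116.420
G1 X128.089 Y87.530
G1 X125.743 Y44.135
G1 X90.353 Y18.913
M5
G0 X53.797 Y103.318
M3 S259
G1 X50.551 Y113.765 F2324
G1 X57.353 Y119.350
G1 X68.966 Y120.566
G1 X80.153 Y117.901
G1 X85.678 Y111.848
G1 X80.304 Y102.895
M5
G0 X78.130 Y67.680
M3 S423
G1 X112.435 Y69.296 F1925
G1 X130.988 Y40.396
G1 X115.236 Y9.878
G1 X80.931 Y8.262
G1 X62.378 Y37.162
G1 X78.130 Y67.680
M5
G0 X25.689 Y73.503
M3 S423
G1 X84.633 Y73.503 F1925
G1 X84.633 Y18.691
G1 X25.689 Y18.691
G1 X25.689 Y73.503
M5
G0 X0.000 Y0.000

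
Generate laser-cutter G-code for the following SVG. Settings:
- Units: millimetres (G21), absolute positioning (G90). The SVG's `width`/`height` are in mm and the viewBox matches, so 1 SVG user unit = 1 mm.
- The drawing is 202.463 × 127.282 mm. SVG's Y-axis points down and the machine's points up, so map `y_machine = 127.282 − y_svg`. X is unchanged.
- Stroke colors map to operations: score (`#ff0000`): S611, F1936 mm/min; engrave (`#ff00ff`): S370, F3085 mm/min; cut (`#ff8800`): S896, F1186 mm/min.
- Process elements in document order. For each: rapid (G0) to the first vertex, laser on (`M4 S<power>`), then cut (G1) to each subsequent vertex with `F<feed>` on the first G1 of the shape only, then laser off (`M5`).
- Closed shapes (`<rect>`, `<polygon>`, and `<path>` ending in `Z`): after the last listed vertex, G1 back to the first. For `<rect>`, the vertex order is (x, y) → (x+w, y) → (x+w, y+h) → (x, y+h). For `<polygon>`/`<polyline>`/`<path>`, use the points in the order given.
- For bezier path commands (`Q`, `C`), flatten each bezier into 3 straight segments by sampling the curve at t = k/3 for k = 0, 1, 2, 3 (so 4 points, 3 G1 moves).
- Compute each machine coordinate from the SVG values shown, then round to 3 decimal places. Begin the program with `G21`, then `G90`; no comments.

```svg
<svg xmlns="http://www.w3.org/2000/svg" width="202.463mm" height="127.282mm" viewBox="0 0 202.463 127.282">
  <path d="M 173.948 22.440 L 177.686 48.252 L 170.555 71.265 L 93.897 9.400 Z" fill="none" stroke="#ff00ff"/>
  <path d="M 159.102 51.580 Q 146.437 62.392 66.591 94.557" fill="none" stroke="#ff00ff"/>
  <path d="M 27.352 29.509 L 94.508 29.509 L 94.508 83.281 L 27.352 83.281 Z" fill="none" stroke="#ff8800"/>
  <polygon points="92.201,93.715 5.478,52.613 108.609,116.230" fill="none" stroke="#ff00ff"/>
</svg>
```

1 u = 1 mm; y_m = 127.282 − y.

[1] `<path>` closed polygon, #ff00ff→engrave S370 F3085: (173.948,104.842) → (177.686,79.030) → (170.555,56.017) → (93.897,117.882) → (173.948,104.842) (closed)

[2] `<path>` quadratic bezier, #ff00ff→engrave S370 F3085: (159.102,75.702) → (143.194,66.121) → (112.357,51.796) → (66.591,32.725)

[3] `<path>` rectangle, #ff8800→cut S896 F1186: (27.352,97.773) → (94.508,97.773) → (94.508,44.001) → (27.352,44.001) → (27.352,97.773) (closed)

[4] `<polygon>` closed polygon, #ff00ff→engrave S370 F3085: (92.201,33.567) → (5.478,74.669) → (108.609,11.052) → (92.201,33.567) (closed)

G21
G90
G0 X173.948 Y104.842
M4 S370
G1 X177.686 Y79.030 F3085
G1 X170.555 Y56.017
G1 X93.897 Y117.882
G1 X173.948 Y104.842
M5
G0 X159.102 Y75.702
M4 S370
G1 X143.194 Y66.121 F3085
G1 X112.357 Y51.796
G1 X66.591 Y32.725
M5
G0 X27.352 Y97.773
M4 S896
G1 X94.508 Y97.773 F1186
G1 X94.508 Y44.001
G1 X27.352 Y44.001
G1 X27.352 Y97.773
M5
G0 X92.201 Y33.567
M4 S370
G1 X5.478 Y74.669 F3085
G1 X108.609 Y11.052
G1 X92.201 Y33.567
M5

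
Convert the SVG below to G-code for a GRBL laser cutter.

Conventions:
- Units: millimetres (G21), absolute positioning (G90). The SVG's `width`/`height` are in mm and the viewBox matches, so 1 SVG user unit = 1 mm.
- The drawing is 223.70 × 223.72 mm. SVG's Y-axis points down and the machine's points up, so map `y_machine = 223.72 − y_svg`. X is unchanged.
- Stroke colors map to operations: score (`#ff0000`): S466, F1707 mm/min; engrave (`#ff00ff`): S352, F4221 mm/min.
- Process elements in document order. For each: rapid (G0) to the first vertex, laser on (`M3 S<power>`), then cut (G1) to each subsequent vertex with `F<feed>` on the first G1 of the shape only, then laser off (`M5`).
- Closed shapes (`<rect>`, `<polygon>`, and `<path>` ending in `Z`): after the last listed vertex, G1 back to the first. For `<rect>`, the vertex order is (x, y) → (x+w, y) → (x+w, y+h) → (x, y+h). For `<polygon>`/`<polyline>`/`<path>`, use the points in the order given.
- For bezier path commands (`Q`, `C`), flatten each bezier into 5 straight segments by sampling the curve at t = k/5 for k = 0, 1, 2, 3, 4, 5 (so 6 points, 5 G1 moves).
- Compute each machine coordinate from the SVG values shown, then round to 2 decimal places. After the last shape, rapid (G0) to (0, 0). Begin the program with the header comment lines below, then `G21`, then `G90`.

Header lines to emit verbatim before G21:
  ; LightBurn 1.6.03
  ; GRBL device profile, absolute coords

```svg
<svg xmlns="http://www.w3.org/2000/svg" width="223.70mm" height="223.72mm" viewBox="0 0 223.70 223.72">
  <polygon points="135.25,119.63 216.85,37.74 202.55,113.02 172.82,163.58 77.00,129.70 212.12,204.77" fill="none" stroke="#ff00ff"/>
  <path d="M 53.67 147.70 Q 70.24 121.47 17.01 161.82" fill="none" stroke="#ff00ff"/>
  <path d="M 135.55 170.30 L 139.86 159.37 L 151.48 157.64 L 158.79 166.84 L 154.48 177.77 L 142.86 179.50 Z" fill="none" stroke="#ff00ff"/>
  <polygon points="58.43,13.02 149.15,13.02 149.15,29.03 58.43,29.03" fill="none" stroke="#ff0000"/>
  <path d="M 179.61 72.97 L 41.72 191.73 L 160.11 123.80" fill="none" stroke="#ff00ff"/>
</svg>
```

Since the viewBox matches the mm dimensions, user units are millimetres directly. The only transform is the Y-flip y_m = 223.72 − y_svg.

Shape 1 is a closed polygon drawn with `<polygon>`. Its stroke #ff00ff means engrave at S352, F4221. After flipping Y the toolpath is (135.25,104.09) → (216.85,185.98) → (202.55,110.70) → (172.82,60.14) → (77.00,94.02) → (212.12,18.95) → (135.25,104.09), returning to the start.

Shape 2 is a quadratic bezier drawn with `<path>`. Its stroke #ff00ff means engrave at S352, F4221. After flipping Y the toolpath is (53.67,76.02) → (57.51,83.85) → (55.76,86.35) → (48.43,83.53) → (35.51,75.38) → (17.01,61.90).

Shape 3 is a regular polygon drawn with `<path>`. Its stroke #ff00ff means engrave at S352, F4221. After flipping Y the toolpath is (135.55,53.42) → (139.86,64.35) → (151.48,66.08) → (158.79,56.88) → (154.48,45.95) → (142.86,44.22) → (135.55,53.42), returning to the start.

Shape 4 is a rectangle drawn with `<polygon>`. Its stroke #ff0000 means score at S466, F1707. After flipping Y the toolpath is (58.43,210.70) → (149.15,210.70) → (149.15,194.69) → (58.43,194.69) → (58.43,210.70), returning to the start.

Shape 5 is a open polyline drawn with `<path>`. Its stroke #ff00ff means engrave at S352, F4221. After flipping Y the toolpath is (179.61,150.75) → (41.72,31.99) → (160.11,99.92).

; LightBurn 1.6.03
; GRBL device profile, absolute coords
G21
G90
G0 X135.25 Y104.09
M3 S352
G1 X216.85 Y185.98 F4221
G1 X202.55 Y110.70
G1 X172.82 Y60.14
G1 X77.00 Y94.02
G1 X212.12 Y18.95
G1 X135.25 Y104.09
M5
G0 X53.67 Y76.02
M3 S352
G1 X57.51 Y83.85 F4221
G1 X55.76 Y86.35
G1 X48.43 Y83.53
G1 X35.51 Y75.38
G1 X17.01 Y61.90
M5
G0 X135.55 Y53.42
M3 S352
G1 X139.86 Y64.35 F4221
G1 X151.48 Y66.08
G1 X158.79 Y56.88
G1 X154.48 Y45.95
G1 X142.86 Y44.22
G1 X135.55 Y53.42
M5
G0 X58.43 Y210.70
M3 S466
G1 X149.15 Y210.70 F1707
G1 X149.15 Y194.69
G1 X58.43 Y194.69
G1 X58.43 Y210.70
M5
G0 X179.61 Y150.75
M3 S352
G1 X41.72 Y31.99 F4221
G1 X160.11 Y99.92
M5
G0 X0.00 Y0.00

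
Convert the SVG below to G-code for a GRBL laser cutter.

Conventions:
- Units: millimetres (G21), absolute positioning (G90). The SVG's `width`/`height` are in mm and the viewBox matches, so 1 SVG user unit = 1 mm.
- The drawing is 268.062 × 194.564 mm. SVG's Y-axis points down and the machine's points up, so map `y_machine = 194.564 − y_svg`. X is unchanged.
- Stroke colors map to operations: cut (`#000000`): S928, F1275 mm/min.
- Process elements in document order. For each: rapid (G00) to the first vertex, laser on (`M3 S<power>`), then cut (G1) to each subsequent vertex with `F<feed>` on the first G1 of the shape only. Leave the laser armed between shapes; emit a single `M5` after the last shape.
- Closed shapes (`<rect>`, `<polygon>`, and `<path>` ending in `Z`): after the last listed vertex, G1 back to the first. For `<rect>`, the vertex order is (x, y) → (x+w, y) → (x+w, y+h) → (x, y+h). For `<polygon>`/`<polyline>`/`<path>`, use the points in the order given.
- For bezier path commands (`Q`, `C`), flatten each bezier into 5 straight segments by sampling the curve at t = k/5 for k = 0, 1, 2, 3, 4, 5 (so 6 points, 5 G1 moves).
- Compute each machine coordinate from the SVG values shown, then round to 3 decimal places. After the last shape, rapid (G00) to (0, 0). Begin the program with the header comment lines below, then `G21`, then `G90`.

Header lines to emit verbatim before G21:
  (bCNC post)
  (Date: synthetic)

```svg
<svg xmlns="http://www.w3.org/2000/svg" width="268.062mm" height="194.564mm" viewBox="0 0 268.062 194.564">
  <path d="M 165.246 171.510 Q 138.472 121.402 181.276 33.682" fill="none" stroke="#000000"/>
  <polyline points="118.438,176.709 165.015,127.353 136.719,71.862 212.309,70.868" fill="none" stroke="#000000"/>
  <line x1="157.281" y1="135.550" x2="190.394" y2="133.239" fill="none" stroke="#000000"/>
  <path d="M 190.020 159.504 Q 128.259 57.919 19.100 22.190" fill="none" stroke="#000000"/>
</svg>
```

(bCNC post)
(Date: synthetic)
G21
G90
G00 X165.246 Y23.054
M3 S928
G1 X157.320 Y44.602 F1275
G1 X154.959 Y69.158
G1 X158.165 Y96.724
G1 X166.938 Y127.298
G1 X181.276 Y160.882
G00 X118.438 Y17.855
M3 S928
G1 X165.015 Y67.211 F1275
G1 X136.719 Y122.702
G1 X212.309 Y123.696
G00 X157.281 Y59.014
M3 S928
G1 X190.394 Y61.325 F1275
G00 X190.020 Y35.060
M3 S928
G1 X163.420 Y73.060 F1275
G1 X133.028 Y105.791
G1 X98.844 Y133.254
G1 X60.868 Y155.448
G1 X19.100 Y172.374
M5
G00 X0.000 Y0.000

Since the viewBox matches the mm dimensions, user units are millimetres directly. The only transform is the Y-flip y_m = 194.564 − y_svg.

Shape 1 is a quadratic bezier drawn with `<path>`. Its stroke #000000 means cut at S928, F1275. After flipping Y the toolpath is (165.246,23.054) → (157.320,44.602) → (154.959,69.158) → (158.165,96.724) → (166.938,127.298) → (181.276,160.882).

Shape 2 is a open polyline drawn with `<polyline>`. Its stroke #000000 means cut at S928, F1275. After flipping Y the toolpath is (118.438,17.855) → (165.015,67.211) → (136.719,122.702) → (212.309,123.696).

Shape 3 is a line segment drawn with `<line>`. Its stroke #000000 means cut at S928, F1275. After flipping Y the toolpath is (157.281,59.014) → (190.394,61.325).

Shape 4 is a quadratic bezier drawn with `<path>`. Its stroke #000000 means cut at S928, F1275. After flipping Y the toolpath is (190.020,35.060) → (163.420,73.060) → (133.028,105.791) → (98.844,133.254) → (60.868,155.448) → (19.100,172.374).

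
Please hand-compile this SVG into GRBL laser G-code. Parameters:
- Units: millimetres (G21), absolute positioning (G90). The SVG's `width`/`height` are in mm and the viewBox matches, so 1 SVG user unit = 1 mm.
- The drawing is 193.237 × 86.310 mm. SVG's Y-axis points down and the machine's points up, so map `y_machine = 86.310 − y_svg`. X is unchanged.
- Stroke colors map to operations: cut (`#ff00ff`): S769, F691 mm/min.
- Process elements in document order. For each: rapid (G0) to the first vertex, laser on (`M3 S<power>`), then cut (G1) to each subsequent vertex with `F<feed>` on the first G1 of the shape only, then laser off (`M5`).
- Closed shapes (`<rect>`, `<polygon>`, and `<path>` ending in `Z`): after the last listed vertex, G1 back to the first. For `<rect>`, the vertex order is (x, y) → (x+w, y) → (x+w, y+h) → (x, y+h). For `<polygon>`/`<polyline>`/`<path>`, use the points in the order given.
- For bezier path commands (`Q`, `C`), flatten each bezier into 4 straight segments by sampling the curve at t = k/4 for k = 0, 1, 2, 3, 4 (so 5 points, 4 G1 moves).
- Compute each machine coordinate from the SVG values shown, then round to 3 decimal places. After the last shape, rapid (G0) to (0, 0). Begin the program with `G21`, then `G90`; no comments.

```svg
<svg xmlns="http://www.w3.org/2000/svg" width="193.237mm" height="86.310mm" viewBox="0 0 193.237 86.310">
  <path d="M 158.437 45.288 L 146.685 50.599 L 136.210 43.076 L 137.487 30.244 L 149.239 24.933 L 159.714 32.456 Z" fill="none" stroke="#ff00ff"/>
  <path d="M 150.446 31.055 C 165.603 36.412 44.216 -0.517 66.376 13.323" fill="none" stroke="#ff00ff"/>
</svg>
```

1 u = 1 mm; y_m = 86.310 − y.

[1] `<path>` regular polygon, #ff00ff→cut S769 F691: (158.437,41.022) → (146.685,35.711) → (136.210,43.234) → (137.487,56.066) → (149.239,61.377) → (159.714,53.854) → (158.437,41.022) (closed)

[2] `<path>` cubic bezier, #ff00ff→cut S769 F691: (150.446,55.255) → (140.588,57.712) → (105.785,67.302) → (72.295,75.302) → (66.376,72.987)

G21
G90
G0 X158.437 Y41.022
M3 S769
G1 X146.685 Y35.711 F691
G1 X136.210 Y43.234
G1 X137.487 Y56.066
G1 X149.239 Y61.377
G1 X159.714 Y53.854
G1 X158.437 Y41.022
M5
G0 X150.446 Y55.255
M3 S769
G1 X140.588 Y57.712 F691
G1 X105.785 Y67.302
G1 X72.295 Y75.302
G1 X66.376 Y72.987
M5
G0 X0.000 Y0.000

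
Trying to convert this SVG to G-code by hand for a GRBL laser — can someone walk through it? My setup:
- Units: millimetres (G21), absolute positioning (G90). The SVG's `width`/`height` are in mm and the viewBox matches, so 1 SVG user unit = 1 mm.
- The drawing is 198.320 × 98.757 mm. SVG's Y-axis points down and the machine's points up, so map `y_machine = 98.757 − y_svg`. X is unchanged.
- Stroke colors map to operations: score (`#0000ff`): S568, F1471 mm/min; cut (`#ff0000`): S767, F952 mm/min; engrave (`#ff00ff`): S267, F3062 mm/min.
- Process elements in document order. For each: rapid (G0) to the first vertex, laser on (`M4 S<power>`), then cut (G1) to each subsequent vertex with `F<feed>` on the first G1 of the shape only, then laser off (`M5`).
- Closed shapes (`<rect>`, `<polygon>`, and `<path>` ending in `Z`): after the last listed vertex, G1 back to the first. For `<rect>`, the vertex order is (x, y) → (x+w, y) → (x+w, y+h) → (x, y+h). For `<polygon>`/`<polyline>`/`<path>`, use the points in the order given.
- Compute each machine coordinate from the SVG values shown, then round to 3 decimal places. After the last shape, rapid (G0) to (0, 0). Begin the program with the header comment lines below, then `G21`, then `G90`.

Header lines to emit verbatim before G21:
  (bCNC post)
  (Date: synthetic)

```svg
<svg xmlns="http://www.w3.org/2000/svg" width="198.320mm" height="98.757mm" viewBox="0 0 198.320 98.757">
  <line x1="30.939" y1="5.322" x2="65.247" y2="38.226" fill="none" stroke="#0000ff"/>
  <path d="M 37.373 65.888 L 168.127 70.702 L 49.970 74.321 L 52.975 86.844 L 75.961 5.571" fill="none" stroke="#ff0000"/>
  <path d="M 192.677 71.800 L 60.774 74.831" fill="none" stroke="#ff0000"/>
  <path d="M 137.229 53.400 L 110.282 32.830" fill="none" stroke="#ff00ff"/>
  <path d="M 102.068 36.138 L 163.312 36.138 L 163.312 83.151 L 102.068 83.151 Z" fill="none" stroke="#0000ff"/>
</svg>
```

(bCNC post)
(Date: synthetic)
G21
G90
G0 X30.939 Y93.435
M4 S568
G1 X65.247 Y60.531 F1471
M5
G0 X37.373 Y32.869
M4 S767
G1 X168.127 Y28.055 F952
G1 X49.970 Y24.436
G1 X52.975 Y11.913
G1 X75.961 Y93.186
M5
G0 X192.677 Y26.957
M4 S767
G1 X60.774 Y23.926 F952
M5
G0 X137.229 Y45.357
M4 S267
G1 X110.282 Y65.927 F3062
M5
G0 X102.068 Y62.619
M4 S568
G1 X163.312 Y62.619 F1471
G1 X163.312 Y15.606
G1 X102.068 Y15.606
G1 X102.068 Y62.619
M5
G0 X0.000 Y0.000

Since the viewBox matches the mm dimensions, user units are millimetres directly. The only transform is the Y-flip y_m = 98.757 − y_svg.

Shape 1 is a line segment drawn with `<line>`. Its stroke #0000ff means score at S568, F1471. After flipping Y the toolpath is (30.939,93.435) → (65.247,60.531).

Shape 2 is a open polyline drawn with `<path>`. Its stroke #ff0000 means cut at S767, F952. After flipping Y the toolpath is (37.373,32.869) → (168.127,28.055) → (49.970,24.436) → (52.975,11.913) → (75.961,93.186).

Shape 3 is a line segment drawn with `<path>`. Its stroke #ff0000 means cut at S767, F952. After flipping Y the toolpath is (192.677,26.957) → (60.774,23.926).

Shape 4 is a line segment drawn with `<path>`. Its stroke #ff00ff means engrave at S267, F3062. After flipping Y the toolpath is (137.229,45.357) → (110.282,65.927).

Shape 5 is a rectangle drawn with `<path>`. Its stroke #0000ff means score at S568, F1471. After flipping Y the toolpath is (102.068,62.619) → (163.312,62.619) → (163.312,15.606) → (102.068,15.606) → (102.068,62.619), returning to the start.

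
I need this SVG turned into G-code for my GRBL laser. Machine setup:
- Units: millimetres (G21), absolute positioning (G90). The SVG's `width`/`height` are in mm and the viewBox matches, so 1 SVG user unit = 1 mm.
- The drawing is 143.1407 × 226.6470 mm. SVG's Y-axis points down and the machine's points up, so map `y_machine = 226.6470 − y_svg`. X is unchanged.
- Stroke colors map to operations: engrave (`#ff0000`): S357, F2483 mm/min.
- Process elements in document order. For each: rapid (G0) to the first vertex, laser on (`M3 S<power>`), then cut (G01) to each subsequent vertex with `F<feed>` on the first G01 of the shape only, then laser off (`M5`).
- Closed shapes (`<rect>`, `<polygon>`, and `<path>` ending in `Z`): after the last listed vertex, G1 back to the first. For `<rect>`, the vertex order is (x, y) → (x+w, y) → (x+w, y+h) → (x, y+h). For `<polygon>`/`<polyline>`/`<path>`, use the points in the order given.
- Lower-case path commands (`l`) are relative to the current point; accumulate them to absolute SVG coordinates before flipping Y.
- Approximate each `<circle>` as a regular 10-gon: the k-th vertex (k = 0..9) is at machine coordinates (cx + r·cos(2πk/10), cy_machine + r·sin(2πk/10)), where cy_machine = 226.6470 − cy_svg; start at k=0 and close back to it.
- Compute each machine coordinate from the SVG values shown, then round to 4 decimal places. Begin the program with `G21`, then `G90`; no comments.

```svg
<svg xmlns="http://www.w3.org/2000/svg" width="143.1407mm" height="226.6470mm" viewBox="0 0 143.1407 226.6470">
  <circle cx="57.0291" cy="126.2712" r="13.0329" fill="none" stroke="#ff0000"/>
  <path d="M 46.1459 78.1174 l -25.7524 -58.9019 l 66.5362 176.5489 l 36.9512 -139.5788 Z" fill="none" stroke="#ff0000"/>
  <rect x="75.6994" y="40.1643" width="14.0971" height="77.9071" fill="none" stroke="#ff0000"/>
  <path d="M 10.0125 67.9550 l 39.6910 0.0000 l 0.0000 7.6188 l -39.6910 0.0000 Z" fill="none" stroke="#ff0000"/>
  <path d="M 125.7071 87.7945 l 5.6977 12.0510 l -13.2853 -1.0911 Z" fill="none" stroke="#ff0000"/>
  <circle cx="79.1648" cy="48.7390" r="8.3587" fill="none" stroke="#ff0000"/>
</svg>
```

viewBox `0 0 143.1407 226.6470` with mm width/height → 1 unit = 1 mm. Flip: y_m = 226.6470 − y_svg.

**Shape 1** — `<circle>` circle, stroke `#ff0000` → engrave (S357, F2483). Machine vertices: (70.0620,100.3758) → (67.5729,108.0363) → (61.0565,112.7708) → (53.0017,112.7708) → (46.4853,108.0363) → (43.9962,100.3758) → (46.4853,92.7153) → (53.0017,87.9808) → (61.0565,87.9808) → (67.5729,92.7153) → (70.0620,100.3758). Closed: final G1 returns to the first vertex.

**Shape 2** — `<path>` closed polygon, stroke `#ff0000` → engrave (S357, F2483). Machine vertices: (46.1459,148.5296) → (20.3935,207.4315) → (86.9297,30.8826) → (123.8809,170.4614) → (46.1459,148.5296). Closed: final G1 returns to the first vertex.

**Shape 3** — `<rect>` rectangle, stroke `#ff0000` → engrave (S357, F2483). Machine vertices: (75.6994,186.4827) → (89.7965,186.4827) → (89.7965,108.5756) → (75.6994,108.5756) → (75.6994,186.4827). Closed: final G1 returns to the first vertex.

**Shape 4** — `<path>` rectangle, stroke `#ff0000` → engrave (S357, F2483). Machine vertices: (10.0125,158.6920) → (49.7035,158.6920) → (49.7035,151.0732) → (10.0125,151.0732) → (10.0125,158.6920). Closed: final G1 returns to the first vertex.

**Shape 5** — `<path>` regular polygon, stroke `#ff0000` → engrave (S357, F2483). Machine vertices: (125.7071,138.8525) → (131.4048,126.8015) → (118.1195,127.8926) → (125.7071,138.8525). Closed: final G1 returns to the first vertex.

**Shape 6** — `<circle>` circle, stroke `#ff0000` → engrave (S357, F2483). Machine vertices: (87.5235,177.9080) → (85.9271,182.8211) → (81.7478,185.8576) → (76.5818,185.8576) → (72.4025,182.8211) → (70.8061,177.9080) → (72.4025,172.9949) → (76.5818,169.9584) → (81.7478,169.9584) → (85.9271,172.9949) → (87.5235,177.9080). Closed: final G1 returns to the first vertex.

G21
G90
G0 X70.0620 Y100.3758
M3 S357
G01 X67.5729 Y108.0363 F2483
G01 X61.0565 Y112.7708
G01 X53.0017 Y112.7708
G01 X46.4853 Y108.0363
G01 X43.9962 Y100.3758
G01 X46.4853 Y92.7153
G01 X53.0017 Y87.9808
G01 X61.0565 Y87.9808
G01 X67.5729 Y92.7153
G01 X70.0620 Y100.3758
M5
G0 X46.1459 Y148.5296
M3 S357
G01 X20.3935 Y207.4315 F2483
G01 X86.9297 Y30.8826
G01 X123.8809 Y170.4614
G01 X46.1459 Y148.5296
M5
G0 X75.6994 Y186.4827
M3 S357
G01 X89.7965 Y186.4827 F2483
G01 X89.7965 Y108.5756
G01 X75.6994 Y108.5756
G01 X75.6994 Y186.4827
M5
G0 X10.0125 Y158.6920
M3 S357
G01 X49.7035 Y158.6920 F2483
G01 X49.7035 Y151.0732
G01 X10.0125 Y151.0732
G01 X10.0125 Y158.6920
M5
G0 X125.7071 Y138.8525
M3 S357
G01 X131.4048 Y126.8015 F2483
G01 X118.1195 Y127.8926
G01 X125.7071 Y138.8525
M5
G0 X87.5235 Y177.9080
M3 S357
G01 X85.9271 Y182.8211 F2483
G01 X81.7478 Y185.8576
G01 X76.5818 Y185.8576
G01 X72.4025 Y182.8211
G01 X70.8061 Y177.9080
G01 X72.4025 Y172.9949
G01 X76.5818 Y169.9584
G01 X81.7478 Y169.9584
G01 X85.9271 Y172.9949
G01 X87.5235 Y177.9080
M5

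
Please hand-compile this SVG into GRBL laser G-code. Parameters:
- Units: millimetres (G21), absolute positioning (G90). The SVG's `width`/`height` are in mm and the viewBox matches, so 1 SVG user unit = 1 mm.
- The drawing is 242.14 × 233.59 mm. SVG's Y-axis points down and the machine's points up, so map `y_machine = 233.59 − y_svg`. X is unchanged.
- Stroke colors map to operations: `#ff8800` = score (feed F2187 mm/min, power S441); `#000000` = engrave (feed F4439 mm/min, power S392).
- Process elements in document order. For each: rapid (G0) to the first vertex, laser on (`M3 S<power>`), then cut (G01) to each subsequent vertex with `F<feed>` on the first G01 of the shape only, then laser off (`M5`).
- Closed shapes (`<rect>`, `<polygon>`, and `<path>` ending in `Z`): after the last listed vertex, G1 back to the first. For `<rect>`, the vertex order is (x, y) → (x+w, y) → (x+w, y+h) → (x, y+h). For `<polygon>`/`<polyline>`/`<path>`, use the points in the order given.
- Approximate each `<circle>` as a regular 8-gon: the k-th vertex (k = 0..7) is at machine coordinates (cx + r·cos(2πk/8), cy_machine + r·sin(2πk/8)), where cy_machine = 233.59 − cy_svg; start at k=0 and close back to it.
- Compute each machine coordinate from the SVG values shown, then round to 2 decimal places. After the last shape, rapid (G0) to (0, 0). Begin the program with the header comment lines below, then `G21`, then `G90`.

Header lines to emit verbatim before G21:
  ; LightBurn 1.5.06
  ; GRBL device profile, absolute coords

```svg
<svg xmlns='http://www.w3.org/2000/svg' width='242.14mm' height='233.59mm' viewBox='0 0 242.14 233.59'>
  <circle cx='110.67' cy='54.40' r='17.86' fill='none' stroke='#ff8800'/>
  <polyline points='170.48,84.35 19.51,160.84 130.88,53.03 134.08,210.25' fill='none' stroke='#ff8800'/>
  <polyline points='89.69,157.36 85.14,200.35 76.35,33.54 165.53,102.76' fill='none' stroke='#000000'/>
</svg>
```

; LightBurn 1.5.06
; GRBL device profile, absolute coords
G21
G90
G0 X128.53 Y179.19
M3 S441
G01 X123.30 Y191.82 F2187
G01 X110.67 Y197.05
G01 X98.04 Y191.82
G01 X92.81 Y179.19
G01 X98.04 Y166.56
G01 X110.67 Y161.33
G01 X123.30 Y166.56
G01 X128.53 Y179.19
M5
G0 X170.48 Y149.24
M3 S441
G01 X19.51 Y72.75 F2187
G01 X130.88 Y180.56
G01 X134.08 Y23.34
M5
G0 X89.69 Y76.23
M3 S392
G01 X85.14 Y33.24 F4439
G01 X76.35 Y200.05
G01 X165.53 Y130.83
M5
G0 X0.00 Y0.00

1 u = 1 mm; y_m = 233.59 − y.

[1] `<circle>` circle, #ff8800→score S441 F2187: (128.53,179.19) → (123.30,191.82) → (110.67,197.05) → (98.04,191.82) → (92.81,179.19) → (98.04,166.56) → (110.67,161.33) → (123.30,166.56) → (128.53,179.19) (closed)

[2] `<polyline>` open polyline, #ff8800→score S441 F2187: (170.48,149.24) → (19.51,72.75) → (130.88,180.56) → (134.08,23.34)

[3] `<polyline>` open polyline, #000000→engrave S392 F4439: (89.69,76.23) → (85.14,33.24) → (76.35,200.05) → (165.53,130.83)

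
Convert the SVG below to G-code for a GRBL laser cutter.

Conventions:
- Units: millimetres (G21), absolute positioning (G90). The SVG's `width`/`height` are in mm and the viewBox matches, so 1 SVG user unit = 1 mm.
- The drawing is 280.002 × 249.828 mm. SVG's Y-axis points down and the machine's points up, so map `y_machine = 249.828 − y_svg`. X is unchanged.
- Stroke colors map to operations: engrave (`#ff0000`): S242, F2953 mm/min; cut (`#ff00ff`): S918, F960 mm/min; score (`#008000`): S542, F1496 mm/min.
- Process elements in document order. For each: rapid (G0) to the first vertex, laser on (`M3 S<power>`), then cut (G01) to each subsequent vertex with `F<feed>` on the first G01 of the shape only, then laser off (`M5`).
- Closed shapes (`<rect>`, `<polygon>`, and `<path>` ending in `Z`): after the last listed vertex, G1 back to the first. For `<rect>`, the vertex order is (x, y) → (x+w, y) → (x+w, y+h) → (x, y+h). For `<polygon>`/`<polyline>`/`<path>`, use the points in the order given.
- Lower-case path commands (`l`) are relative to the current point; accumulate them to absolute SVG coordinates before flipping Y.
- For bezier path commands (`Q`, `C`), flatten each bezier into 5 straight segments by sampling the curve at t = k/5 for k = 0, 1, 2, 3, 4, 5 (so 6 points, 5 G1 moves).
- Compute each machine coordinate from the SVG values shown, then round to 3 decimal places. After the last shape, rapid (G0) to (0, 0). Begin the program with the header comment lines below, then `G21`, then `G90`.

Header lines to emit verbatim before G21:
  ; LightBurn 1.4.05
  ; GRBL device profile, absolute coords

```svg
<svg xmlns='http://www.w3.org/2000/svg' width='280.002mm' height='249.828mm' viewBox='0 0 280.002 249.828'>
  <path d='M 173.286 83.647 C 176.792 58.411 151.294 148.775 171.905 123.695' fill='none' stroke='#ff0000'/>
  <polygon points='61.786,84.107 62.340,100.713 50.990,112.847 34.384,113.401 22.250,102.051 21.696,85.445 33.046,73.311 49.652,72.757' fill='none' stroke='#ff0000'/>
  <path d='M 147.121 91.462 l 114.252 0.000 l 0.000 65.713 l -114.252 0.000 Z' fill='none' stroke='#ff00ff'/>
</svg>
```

1 u = 1 mm; y_m = 249.828 − y.

[1] `<path>` cubic bezier, #ff0000→engrave S242 F2953: (173.286,166.181) → (172.510,169.299) → (168.379,155.763) → (164.497,136.663) → (164.471,123.090) → (171.905,126.133)

[2] `<polygon>` regular polygon, #ff0000→engrave S242 F2953: (61.786,165.721) → (62.340,149.115) → (50.990,136.981) → (34.384,136.427) → (22.250,147.777) → (21.696,164.383) → (33.046,176.517) → (49.652,177.071) → (61.786,165.721) (closed)

[3] `<path>` rectangle, #ff00ff→cut S918 F960: (147.121,158.366) → (261.373,158.366) → (261.373,92.653) → (147.121,92.653) → (147.121,158.366) (closed)

; LightBurn 1.4.05
; GRBL device profile, absolute coords
G21
G90
G0 X173.286 Y166.181
M3 S242
G01 X172.510 Y169.299 F2953
G01 X168.379 Y155.763
G01 X164.497 Y136.663
G01 X164.471 Y123.090
G01 X171.905 Y126.133
M5
G0 X61.786 Y165.721
M3 S242
G01 X62.340 Y149.115 F2953
G01 X50.990 Y136.981
G01 X34.384 Y136.427
G01 X22.250 Y147.777
G01 X21.696 Y164.383
G01 X33.046 Y176.517
G01 X49.652 Y177.071
G01 X61.786 Y165.721
M5
G0 X147.121 Y158.366
M3 S918
G01 X261.373 Y158.366 F960
G01 X261.373 Y92.653
G01 X147.121 Y92.653
G01 X147.121 Y158.366
M5
G0 X0.000 Y0.000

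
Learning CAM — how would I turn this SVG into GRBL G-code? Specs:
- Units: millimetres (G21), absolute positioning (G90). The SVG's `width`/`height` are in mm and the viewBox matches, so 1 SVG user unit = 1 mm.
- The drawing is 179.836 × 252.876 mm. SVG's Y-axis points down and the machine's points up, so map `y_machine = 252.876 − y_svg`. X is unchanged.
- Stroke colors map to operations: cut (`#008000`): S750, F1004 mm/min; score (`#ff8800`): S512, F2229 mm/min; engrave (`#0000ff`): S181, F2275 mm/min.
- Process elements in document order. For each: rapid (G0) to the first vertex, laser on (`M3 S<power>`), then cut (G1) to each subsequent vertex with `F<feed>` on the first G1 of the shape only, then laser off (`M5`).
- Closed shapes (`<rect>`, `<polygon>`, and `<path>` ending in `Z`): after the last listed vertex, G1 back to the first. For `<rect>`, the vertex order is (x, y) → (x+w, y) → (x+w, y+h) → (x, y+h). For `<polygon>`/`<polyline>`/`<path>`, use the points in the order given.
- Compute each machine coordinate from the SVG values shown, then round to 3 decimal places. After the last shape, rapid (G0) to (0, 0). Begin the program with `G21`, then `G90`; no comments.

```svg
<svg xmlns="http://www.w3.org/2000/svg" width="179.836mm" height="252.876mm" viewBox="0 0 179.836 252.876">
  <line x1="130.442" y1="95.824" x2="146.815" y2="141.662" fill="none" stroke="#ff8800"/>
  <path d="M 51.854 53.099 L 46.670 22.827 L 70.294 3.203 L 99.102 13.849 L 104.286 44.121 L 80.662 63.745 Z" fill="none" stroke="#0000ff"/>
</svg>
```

1 u = 1 mm; y_m = 252.876 − y.

[1] `<line>` line segment, #ff8800→score S512 F2229: (130.442,157.052) → (146.815,111.214)

[2] `<path>` regular polygon, #0000ff→engrave S181 F2275: (51.854,199.777) → (46.670,230.049) → (70.294,249.673) → (99.102,239.027) → (104.286,208.755) → (80.662,189.131) → (51.854,199.777) (closed)

G21
G90
G0 X130.442 Y157.052
M3 S512
G1 X146.815 Y111.214 F2229
M5
G0 X51.854 Y199.777
M3 S181
G1 X46.670 Y230.049 F2275
G1 X70.294 Y249.673
G1 X99.102 Y239.027
G1 X104.286 Y208.755
G1 X80.662 Y189.131
G1 X51.854 Y199.777
M5
G0 X0.000 Y0.000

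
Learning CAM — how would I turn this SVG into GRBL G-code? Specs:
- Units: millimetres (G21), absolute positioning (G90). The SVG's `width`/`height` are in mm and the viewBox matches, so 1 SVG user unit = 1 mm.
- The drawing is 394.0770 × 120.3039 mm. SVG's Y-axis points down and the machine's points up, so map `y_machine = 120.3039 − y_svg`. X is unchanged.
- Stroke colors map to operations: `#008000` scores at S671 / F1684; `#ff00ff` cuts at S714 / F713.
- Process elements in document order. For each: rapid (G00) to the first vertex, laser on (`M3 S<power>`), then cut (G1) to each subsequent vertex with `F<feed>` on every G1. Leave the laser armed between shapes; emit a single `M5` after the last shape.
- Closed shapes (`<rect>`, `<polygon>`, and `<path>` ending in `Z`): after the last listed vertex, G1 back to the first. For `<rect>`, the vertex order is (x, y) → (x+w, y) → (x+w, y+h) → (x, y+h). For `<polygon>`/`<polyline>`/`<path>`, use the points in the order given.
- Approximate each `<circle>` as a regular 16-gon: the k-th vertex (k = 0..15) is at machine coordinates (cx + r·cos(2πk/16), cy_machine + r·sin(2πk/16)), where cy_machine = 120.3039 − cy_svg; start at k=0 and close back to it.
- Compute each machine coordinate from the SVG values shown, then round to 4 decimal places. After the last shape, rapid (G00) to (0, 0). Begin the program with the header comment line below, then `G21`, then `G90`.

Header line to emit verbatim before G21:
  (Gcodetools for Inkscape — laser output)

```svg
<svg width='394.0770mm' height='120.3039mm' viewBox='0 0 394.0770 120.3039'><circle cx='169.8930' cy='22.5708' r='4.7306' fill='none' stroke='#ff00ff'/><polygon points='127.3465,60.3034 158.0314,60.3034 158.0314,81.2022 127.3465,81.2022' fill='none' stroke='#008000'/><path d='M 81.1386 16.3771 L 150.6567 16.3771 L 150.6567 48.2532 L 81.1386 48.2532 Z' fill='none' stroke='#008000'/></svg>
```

viewBox `0 0 394.0770 120.3039` with mm width/height → 1 unit = 1 mm. Flip: y_m = 120.3039 − y_svg.

**Shape 1** — `<circle>` circle, stroke `#ff00ff` → cut (S714, F713). Machine vertices: (174.6236,97.7331) → (174.2635,99.5434) → (173.2380,101.0781) → (171.7033,102.1036) → (169.8930,102.4637) → (168.0827,102.1036) → (166.5480,101.0781) → (165.5225,99.5434) → (165.1624,97.7331) → (165.5225,95.9228) → (166.5480,94.3881) → (168.0827,93.3626) → (169.8930,93.0025) → (171.7033,93.3626) → (173.2380,94.3881) → (174.2635,95.9228) → (174.6236,97.7331). Closed: final G1 returns to the first vertex.

**Shape 2** — `<polygon>` rectangle, stroke `#008000` → score (S671, F1684). Machine vertices: (127.3465,60.0005) → (158.0314,60.0005) → (158.0314,39.1017) → (127.3465,39.1017) → (127.3465,60.0005). Closed: final G1 returns to the first vertex.

**Shape 3** — `<path>` rectangle, stroke `#008000` → score (S671, F1684). Machine vertices: (81.1386,103.9268) → (150.6567,103.9268) → (150.6567,72.0507) → (81.1386,72.0507) → (81.1386,103.9268). Closed: final G1 returns to the first vertex.

(Gcodetools for Inkscape — laser output)
G21
G90
G00 X174.6236 Y97.7331
M3 S714
G1 X174.2635 Y99.5434 F713
G1 X173.2380 Y101.0781 F713
G1 X171.7033 Y102.1036 F713
G1 X169.8930 Y102.4637 F713
G1 X168.0827 Y102.1036 F713
G1 X166.5480 Y101.0781 F713
G1 X165.5225 Y99.5434 F713
G1 X165.1624 Y97.7331 F713
G1 X165.5225 Y95.9228 F713
G1 X166.5480 Y94.3881 F713
G1 X168.0827 Y93.3626 F713
G1 X169.8930 Y93.0025 F713
G1 X171.7033 Y93.3626 F713
G1 X173.2380 Y94.3881 F713
G1 X174.2635 Y95.9228 F713
G1 X174.6236 Y97.7331 F713
G00 X127.3465 Y60.0005
M3 S671
G1 X158.0314 Y60.0005 F1684
G1 X158.0314 Y39.1017 F1684
G1 X127.3465 Y39.1017 F1684
G1 X127.3465 Y60.0005 F1684
G00 X81.1386 Y103.9268
M3 S671
G1 X150.6567 Y103.9268 F1684
G1 X150.6567 Y72.0507 F1684
G1 X81.1386 Y72.0507 F1684
G1 X81.1386 Y103.9268 F1684
M5
G00 X0.0000 Y0.0000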